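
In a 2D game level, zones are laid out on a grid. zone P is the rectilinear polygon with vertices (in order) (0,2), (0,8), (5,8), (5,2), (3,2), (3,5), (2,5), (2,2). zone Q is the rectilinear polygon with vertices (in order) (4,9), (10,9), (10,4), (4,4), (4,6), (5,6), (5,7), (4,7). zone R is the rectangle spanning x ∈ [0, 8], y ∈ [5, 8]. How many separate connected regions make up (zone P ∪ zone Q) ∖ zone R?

(zone P ∪ zone Q) ∖ zone R splits into 2 disjoint pieces (area 23, area 6).

2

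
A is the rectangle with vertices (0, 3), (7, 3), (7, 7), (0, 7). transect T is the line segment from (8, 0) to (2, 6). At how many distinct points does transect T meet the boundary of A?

1

The segment meets the boundary at (5,3).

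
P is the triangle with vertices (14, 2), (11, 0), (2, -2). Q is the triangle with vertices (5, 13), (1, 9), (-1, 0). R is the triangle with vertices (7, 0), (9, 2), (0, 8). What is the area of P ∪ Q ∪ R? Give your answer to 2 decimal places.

34.24

By inclusion–exclusion:
Individual areas: |P| = 6, |Q| = 14, |R| = 15.
|P∩Q| = 0.
|P∩R| = 0.
|Q∩R| = 0.764.
|P∩Q∩R| = 0.
|P ∪ Q ∪ R| = 35 − 0.764 + 0 = 34.24.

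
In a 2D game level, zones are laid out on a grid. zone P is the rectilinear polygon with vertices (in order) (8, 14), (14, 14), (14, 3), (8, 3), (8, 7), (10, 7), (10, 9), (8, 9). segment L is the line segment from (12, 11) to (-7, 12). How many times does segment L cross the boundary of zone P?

1

The segment meets the boundary at (8,11.211).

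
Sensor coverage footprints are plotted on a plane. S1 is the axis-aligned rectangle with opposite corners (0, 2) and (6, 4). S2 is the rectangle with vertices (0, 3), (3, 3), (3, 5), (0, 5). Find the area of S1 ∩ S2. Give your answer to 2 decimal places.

3.00

|S1∩S2|: x∈[0,3], y∈[3,4] → 3·1 = 3.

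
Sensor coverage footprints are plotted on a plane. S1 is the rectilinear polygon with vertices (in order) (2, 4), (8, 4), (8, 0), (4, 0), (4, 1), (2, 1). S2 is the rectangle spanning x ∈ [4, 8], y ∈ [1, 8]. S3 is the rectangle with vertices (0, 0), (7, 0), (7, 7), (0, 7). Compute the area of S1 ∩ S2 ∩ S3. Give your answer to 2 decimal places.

The intersection is the polygon with vertices (4,1), (4,4), (7,4), (7,1).
By the shoelace formula its area is 9.00.

9.00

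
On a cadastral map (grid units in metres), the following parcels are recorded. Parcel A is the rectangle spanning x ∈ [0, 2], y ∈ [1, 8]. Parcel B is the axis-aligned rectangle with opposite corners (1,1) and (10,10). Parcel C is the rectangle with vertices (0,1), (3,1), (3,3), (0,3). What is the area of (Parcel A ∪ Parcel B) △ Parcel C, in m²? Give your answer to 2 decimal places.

82.00

|Parcel A ∪ Parcel B| = 88.
|(Parcel A ∪ Parcel B) ∩ Parcel C| = 6.
|(Parcel A ∪ Parcel B) △ Parcel C| = 88 + 6 − 12 = 82.00.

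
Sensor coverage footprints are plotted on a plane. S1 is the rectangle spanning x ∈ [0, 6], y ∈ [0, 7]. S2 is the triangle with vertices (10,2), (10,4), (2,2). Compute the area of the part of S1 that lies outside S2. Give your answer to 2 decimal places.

|S1| = 42, |S1∩S2| = 2.
|S1 ∖ S2| = |S1| − |S1∩S2| = 42 − 2 = 40.00.

40.00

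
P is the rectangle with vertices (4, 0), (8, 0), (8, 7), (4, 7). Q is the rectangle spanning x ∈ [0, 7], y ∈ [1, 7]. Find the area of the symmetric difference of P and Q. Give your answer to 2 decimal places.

|P∩Q|: x∈[4,7], y∈[1,7] → 3·6 = 18.
|P △ Q| = |P| + |Q| − 2·|P∩Q| = 28 + 42 − 36 = 34.00.

34.00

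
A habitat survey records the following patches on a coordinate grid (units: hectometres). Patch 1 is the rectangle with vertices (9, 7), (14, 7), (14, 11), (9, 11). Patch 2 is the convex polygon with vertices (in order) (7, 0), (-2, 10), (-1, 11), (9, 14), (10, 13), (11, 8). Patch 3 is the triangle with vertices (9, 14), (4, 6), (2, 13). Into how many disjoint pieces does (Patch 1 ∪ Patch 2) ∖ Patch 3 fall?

(Patch 1 ∪ Patch 2) ∖ Patch 3 is a single connected region.

1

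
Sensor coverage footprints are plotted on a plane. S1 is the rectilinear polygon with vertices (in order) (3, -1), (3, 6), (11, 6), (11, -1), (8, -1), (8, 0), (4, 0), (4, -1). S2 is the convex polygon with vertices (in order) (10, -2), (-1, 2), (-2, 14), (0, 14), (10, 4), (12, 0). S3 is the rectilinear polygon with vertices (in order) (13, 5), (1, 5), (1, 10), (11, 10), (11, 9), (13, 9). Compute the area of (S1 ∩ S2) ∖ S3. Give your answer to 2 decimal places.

40.09

|S1 ∩ S2| = 45.5909.
|(S1 ∩ S2) ∩ S3| = 5.5.
|(S1 ∩ S2) ∖ S3| = 45.5909 − 5.5 = 40.09.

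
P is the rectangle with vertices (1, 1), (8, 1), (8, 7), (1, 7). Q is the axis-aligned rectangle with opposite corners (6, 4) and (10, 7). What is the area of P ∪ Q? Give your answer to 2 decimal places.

48.00

By inclusion–exclusion:
Individual areas: |P| = 42, |Q| = 12.
|P∩Q|: x∈[6,8], y∈[4,7] → 2·3 = 6.
|P ∪ Q| = 54 − 6 = 48.00.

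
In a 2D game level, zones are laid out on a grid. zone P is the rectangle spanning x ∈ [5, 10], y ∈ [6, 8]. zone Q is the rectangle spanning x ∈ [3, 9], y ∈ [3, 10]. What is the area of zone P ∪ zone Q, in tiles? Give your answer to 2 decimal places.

44.00

By inclusion–exclusion:
Individual areas: |zone P| = 10, |zone Q| = 42.
|zone P∩zone Q|: x∈[5,9], y∈[6,8] → 4·2 = 8.
|zone P ∪ zone Q| = 52 − 8 = 44.00.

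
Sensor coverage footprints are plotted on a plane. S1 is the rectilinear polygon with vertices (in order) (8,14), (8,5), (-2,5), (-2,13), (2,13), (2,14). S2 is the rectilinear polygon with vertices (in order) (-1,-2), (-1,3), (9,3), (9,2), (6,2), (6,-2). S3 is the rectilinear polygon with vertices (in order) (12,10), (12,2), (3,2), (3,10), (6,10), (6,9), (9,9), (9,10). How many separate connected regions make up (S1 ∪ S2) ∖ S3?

2

(S1 ∪ S2) ∖ S3 splits into 2 disjoint pieces (area 63, area 32).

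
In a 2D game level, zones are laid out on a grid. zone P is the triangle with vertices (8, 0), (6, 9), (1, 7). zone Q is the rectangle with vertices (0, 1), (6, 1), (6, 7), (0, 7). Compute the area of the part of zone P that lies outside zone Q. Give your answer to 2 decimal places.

12.00

|zone P| = 24.5, |zone P∩zone Q| = 12.5.
|zone P ∖ zone Q| = |zone P| − |zone P∩zone Q| = 24.5 − 12.5 = 12.00.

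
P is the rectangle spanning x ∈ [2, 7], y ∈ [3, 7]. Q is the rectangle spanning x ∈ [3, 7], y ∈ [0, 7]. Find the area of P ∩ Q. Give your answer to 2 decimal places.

16.00

|P∩Q|: x∈[3,7], y∈[3,7] → 4·4 = 16.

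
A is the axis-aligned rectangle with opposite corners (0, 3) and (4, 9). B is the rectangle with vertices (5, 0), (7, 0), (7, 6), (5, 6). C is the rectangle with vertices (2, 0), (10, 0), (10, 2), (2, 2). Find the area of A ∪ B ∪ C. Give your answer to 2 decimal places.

By inclusion–exclusion:
Individual areas: |A| = 24, |B| = 12, |C| = 16.
|A∩B| = 0 (no overlap).
|A∩C| = 0 (no overlap).
|B∩C|: x∈[5,7], y∈[0,2] → 2·2 = 4.
|A∩B∩C| = 0.
|A ∪ B ∪ C| = 52 − 4 + 0 = 48.00.

48.00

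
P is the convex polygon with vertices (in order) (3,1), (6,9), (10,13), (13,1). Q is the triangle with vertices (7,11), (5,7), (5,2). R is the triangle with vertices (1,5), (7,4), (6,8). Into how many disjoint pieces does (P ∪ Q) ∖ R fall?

1

(P ∪ Q) ∖ R is a single connected region.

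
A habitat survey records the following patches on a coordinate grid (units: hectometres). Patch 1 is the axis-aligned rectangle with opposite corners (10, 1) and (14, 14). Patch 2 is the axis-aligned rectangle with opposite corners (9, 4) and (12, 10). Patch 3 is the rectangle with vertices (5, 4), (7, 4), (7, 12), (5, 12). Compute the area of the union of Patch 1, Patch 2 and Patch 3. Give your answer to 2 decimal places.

By inclusion–exclusion:
Individual areas: |Patch 1| = 52, |Patch 2| = 18, |Patch 3| = 16.
|Patch 1∩Patch 2|: x∈[10,12], y∈[4,10] → 2·6 = 12.
|Patch 1∩Patch 3| = 0 (no overlap).
|Patch 2∩Patch 3| = 0 (no overlap).
|Patch 1∩Patch 2∩Patch 3| = 0.
|Patch 1 ∪ Patch 2 ∪ Patch 3| = 86 − 12 + 0 = 74.00.

74.00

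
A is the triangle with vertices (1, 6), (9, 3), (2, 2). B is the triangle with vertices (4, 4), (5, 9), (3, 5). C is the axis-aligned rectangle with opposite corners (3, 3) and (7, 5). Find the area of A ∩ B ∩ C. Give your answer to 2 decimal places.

0.55

The intersection is the polygon with vertices (4,4), (3,5), (3.667,5), (4.163,4.814).
By the shoelace formula its area is 0.55.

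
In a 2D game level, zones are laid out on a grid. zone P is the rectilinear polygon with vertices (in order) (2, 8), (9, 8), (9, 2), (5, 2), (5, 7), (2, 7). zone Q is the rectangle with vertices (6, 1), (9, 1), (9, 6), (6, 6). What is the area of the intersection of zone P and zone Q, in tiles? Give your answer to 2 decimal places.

The intersection is the polygon with vertices (9,2), (6,2), (6,6), (9,6).
By the shoelace formula its area is 12.00.

12.00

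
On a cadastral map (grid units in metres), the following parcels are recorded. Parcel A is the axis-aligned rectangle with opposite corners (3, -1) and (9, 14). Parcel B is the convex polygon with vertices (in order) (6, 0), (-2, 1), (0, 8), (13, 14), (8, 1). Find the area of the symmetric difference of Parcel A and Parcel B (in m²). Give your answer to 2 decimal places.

|Parcel A| = 90, |Parcel B| = 109.5, |Parcel A∩Parcel B| = 60.7529.
|Parcel A △ Parcel B| = |Parcel A| + |Parcel B| − 2·|Parcel A∩Parcel B| = 90 + 109.5 − 121.5058 = 77.99.

77.99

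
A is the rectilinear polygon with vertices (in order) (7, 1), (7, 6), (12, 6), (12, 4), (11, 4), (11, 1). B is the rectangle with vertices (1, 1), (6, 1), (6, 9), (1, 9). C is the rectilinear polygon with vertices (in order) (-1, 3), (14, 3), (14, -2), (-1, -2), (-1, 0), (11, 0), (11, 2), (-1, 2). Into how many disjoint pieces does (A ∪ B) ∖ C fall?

(A ∪ B) ∖ C splits into 4 disjoint pieces (area 4, area 14, area 5, area 30).

4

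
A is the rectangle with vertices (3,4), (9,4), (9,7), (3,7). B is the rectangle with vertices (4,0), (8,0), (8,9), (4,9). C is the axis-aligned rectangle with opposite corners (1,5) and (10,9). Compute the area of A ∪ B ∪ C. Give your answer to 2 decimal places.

58.00

By inclusion–exclusion:
Individual areas: |A| = 18, |B| = 36, |C| = 36.
|A∩B|: x∈[4,8], y∈[4,7] → 4·3 = 12.
|A∩C|: x∈[3,9], y∈[5,7] → 6·2 = 12.
|B∩C|: x∈[4,8], y∈[5,9] → 4·4 = 16.
|A∩B∩C| = 8.
|A ∪ B ∪ C| = 90 − 40 + 8 = 58.00.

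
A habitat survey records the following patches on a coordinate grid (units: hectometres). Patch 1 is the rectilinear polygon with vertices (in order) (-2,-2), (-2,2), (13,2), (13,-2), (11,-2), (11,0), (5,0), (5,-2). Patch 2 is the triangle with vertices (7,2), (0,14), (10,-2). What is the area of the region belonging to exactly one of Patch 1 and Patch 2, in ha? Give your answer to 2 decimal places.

50.50

|Patch 1| = 48, |Patch 2| = 4, |Patch 1∩Patch 2| = 0.75.
|Patch 1 △ Patch 2| = |Patch 1| + |Patch 2| − 2·|Patch 1∩Patch 2| = 48 + 4 − 1.5 = 50.50.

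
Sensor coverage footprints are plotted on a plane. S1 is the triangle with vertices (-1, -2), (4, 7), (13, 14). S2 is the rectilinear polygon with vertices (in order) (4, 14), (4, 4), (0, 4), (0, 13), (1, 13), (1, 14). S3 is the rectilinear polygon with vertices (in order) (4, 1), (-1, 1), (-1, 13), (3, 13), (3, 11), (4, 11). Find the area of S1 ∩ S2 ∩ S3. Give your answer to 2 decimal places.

2.50

The intersection is the polygon with vertices (4,4), (2.333,4), (4,7).
By the shoelace formula its area is 2.50.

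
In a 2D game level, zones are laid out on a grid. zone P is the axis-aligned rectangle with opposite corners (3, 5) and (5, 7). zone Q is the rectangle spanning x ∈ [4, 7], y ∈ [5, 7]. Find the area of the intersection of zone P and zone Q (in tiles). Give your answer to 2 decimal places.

2.00

|zone P∩zone Q|: x∈[4,5], y∈[5,7] → 1·2 = 2.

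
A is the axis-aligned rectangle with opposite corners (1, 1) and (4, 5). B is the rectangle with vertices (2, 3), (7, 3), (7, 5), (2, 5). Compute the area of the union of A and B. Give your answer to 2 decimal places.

18.00

By inclusion–exclusion:
Individual areas: |A| = 12, |B| = 10.
|A∩B|: x∈[2,4], y∈[3,5] → 2·2 = 4.
|A ∪ B| = 22 − 4 = 18.00.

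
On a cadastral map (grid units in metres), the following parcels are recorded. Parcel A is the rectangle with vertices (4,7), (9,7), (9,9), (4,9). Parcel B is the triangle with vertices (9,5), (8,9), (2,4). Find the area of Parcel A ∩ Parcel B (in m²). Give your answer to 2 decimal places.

The intersection is the polygon with vertices (5.6,7), (8,9), (8.5,7).
By the shoelace formula its area is 2.90.

2.90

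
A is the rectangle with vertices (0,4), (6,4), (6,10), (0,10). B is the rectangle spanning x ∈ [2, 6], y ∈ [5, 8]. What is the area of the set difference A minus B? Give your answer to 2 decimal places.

24.00

|A∩B|: x∈[2,6], y∈[5,8] → 4·3 = 12.
|A| = 36.
|A ∖ B| = |A| − |A∩B| = 36 − 12 = 24.00.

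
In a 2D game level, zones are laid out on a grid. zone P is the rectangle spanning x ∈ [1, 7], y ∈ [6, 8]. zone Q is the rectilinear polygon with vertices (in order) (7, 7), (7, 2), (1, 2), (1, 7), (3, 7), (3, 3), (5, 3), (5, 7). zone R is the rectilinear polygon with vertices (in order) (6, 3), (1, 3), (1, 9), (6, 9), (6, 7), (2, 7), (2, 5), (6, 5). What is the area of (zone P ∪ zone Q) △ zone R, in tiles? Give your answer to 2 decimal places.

|zone P ∪ zone Q| = 30.
|(zone P ∪ zone Q) ∩ zone R| = 13.
|(zone P ∪ zone Q) △ zone R| = 30 + 22 − 26 = 26.00.

26.00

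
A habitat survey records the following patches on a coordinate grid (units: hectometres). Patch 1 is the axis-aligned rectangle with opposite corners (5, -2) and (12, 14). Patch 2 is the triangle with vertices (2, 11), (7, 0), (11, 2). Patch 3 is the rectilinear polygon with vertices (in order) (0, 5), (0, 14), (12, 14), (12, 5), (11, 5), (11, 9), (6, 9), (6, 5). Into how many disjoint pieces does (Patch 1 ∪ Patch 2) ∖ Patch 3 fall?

(Patch 1 ∪ Patch 2) ∖ Patch 3 is a single connected region.

1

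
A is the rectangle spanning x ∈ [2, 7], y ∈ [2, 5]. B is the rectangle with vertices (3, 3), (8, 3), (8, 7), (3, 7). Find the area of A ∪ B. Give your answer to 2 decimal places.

By inclusion–exclusion:
Individual areas: |A| = 15, |B| = 20.
|A∩B|: x∈[3,7], y∈[3,5] → 4·2 = 8.
|A ∪ B| = 35 − 8 = 27.00.

27.00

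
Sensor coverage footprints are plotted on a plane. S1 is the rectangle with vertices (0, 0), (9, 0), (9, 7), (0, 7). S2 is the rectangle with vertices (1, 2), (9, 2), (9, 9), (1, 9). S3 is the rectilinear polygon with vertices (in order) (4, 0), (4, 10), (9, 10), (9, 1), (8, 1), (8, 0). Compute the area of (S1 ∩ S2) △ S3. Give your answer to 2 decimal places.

39.00

|S1 ∩ S2| = 40.
|(S1 ∩ S2) ∩ S3| = 25.
|(S1 ∩ S2) △ S3| = 40 + 49 − 50 = 39.00.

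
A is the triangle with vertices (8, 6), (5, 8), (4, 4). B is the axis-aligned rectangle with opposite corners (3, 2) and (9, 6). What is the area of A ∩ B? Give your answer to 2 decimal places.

3.50

The intersection is the polygon with vertices (4,4), (4.5,6), (8,6).
By the shoelace formula its area is 3.50.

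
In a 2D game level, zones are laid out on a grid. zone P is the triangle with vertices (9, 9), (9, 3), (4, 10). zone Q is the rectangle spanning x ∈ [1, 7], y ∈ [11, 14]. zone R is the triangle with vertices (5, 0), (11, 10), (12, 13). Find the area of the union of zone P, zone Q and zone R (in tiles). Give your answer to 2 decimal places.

By inclusion–exclusion:
Individual areas: |zone P| = 15, |zone Q| = 18, |zone R| = 4.
|zone P∩zone Q| = 0.
|zone P∩zone R| = 0.8186.
|zone Q∩zone R| = 0.
|zone P∩zone Q∩zone R| = 0.
|zone P ∪ zone Q ∪ zone R| = 37 − 0.8186 + 0 = 36.18.

36.18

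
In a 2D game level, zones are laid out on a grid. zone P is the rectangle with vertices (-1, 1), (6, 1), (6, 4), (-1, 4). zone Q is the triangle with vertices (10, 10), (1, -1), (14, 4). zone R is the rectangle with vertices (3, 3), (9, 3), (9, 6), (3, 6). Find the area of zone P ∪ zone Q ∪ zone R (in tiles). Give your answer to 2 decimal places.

69.41

By inclusion–exclusion:
Individual areas: |zone P| = 21, |zone Q| = 49, |zone R| = 18.
|zone P∩zone Q| = 6.4091.
|zone P∩zone R|: x∈[3,6], y∈[3,4] → 3·1 = 3.
|zone Q∩zone R| = 10.5.
|zone P∩zone Q∩zone R| = 1.3182.
|zone P ∪ zone Q ∪ zone R| = 88 − 19.9091 + 1.3182 = 69.41.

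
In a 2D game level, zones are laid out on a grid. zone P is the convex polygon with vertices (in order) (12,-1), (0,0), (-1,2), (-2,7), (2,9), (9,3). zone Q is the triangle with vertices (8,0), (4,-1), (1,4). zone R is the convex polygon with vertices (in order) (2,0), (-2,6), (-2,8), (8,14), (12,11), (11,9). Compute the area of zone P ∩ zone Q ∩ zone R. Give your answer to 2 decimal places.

The intersection is the polygon with vertices (1,4), (4.182,2.182), (2.875,0.875).
By the shoelace formula its area is 3.27.

3.27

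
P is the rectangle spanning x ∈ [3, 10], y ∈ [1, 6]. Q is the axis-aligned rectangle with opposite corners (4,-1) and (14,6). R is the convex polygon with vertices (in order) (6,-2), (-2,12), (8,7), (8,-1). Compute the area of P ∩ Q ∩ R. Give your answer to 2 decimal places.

The intersection is the polygon with vertices (4.286,1), (4,1.5), (4,6), (8,6), (8,1).
By the shoelace formula its area is 19.93.

19.93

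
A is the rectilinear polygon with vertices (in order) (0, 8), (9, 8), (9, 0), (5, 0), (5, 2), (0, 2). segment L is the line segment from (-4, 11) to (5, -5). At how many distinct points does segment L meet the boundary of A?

2

The segment meets the boundary at (1.062,2), (0,3.889).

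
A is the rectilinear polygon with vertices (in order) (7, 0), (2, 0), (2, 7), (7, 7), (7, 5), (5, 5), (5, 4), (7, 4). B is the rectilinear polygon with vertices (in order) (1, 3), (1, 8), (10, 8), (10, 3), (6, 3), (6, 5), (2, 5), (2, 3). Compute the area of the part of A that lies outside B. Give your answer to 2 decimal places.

|A| = 33, |A∩B| = 11.
|A ∖ B| = |A| − |A∩B| = 33 − 11 = 22.00.

22.00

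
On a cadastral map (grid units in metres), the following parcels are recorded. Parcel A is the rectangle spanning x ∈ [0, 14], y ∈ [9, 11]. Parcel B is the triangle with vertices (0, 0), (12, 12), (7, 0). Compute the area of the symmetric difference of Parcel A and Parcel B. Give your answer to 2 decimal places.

|Parcel A| = 28, |Parcel B| = 42, |Parcel A∩Parcel B| = 2.3333.
|Parcel A △ Parcel B| = |Parcel A| + |Parcel B| − 2·|Parcel A∩Parcel B| = 28 + 42 − 4.6667 = 65.33.

65.33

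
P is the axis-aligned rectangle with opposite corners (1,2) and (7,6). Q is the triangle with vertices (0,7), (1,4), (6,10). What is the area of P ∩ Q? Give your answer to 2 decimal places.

The intersection is the polygon with vertices (1,6), (2.667,6), (1,4).
By the shoelace formula its area is 1.67.

1.67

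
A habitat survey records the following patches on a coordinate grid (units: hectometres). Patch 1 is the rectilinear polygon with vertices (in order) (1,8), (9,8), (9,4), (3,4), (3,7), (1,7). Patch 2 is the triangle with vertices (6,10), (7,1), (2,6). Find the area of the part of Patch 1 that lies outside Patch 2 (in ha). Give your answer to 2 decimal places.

13.22

|Patch 1| = 26, |Patch 1∩Patch 2| = 12.7778.
|Patch 1 ∖ Patch 2| = |Patch 1| − |Patch 1∩Patch 2| = 26 − 12.7778 = 13.22.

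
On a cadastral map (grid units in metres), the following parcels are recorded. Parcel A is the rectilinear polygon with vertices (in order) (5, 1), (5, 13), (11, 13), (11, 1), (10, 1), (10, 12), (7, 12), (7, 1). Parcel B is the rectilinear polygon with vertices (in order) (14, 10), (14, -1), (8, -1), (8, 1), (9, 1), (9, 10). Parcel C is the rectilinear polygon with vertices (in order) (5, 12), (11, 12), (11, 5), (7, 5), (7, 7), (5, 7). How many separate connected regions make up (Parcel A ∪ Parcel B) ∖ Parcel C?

3

(Parcel A ∪ Parcel B) ∖ Parcel C splits into 3 disjoint pieces (area 6, area 47, area 12).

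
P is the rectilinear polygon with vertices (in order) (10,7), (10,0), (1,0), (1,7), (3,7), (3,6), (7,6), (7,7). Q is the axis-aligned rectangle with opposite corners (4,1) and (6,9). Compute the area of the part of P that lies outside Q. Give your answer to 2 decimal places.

|P| = 59, |P∩Q| = 10.
|P ∖ Q| = |P| − |P∩Q| = 59 − 10 = 49.00.

49.00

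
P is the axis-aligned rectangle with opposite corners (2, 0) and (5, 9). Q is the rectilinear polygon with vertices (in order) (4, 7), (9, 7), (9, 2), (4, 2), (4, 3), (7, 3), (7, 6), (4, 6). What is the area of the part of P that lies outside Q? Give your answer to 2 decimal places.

25.00

|P| = 27, |P∩Q| = 2.
|P ∖ Q| = |P| − |P∩Q| = 27 − 2 = 25.00.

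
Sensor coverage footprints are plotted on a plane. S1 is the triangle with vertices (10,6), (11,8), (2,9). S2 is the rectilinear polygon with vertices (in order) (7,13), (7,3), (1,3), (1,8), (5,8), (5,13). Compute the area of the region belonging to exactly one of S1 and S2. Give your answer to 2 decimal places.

45.24

|S1| = 9.5, |S2| = 40, |S1∩S2| = 2.1319.
|S1 △ S2| = |S1| + |S2| − 2·|S1∩S2| = 9.5 + 40 − 4.2639 = 45.24.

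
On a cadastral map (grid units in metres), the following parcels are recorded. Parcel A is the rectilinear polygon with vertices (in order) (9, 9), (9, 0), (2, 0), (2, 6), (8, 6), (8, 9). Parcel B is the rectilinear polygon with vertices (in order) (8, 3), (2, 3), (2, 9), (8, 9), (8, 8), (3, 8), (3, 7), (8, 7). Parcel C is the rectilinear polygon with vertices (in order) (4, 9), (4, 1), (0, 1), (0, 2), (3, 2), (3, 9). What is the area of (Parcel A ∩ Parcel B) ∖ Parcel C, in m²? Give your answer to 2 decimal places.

15.00

|Parcel A ∩ Parcel B| = 18.
|(Parcel A ∩ Parcel B) ∩ Parcel C| = 3.
|(Parcel A ∩ Parcel B) ∖ Parcel C| = 18 − 3 = 15.00.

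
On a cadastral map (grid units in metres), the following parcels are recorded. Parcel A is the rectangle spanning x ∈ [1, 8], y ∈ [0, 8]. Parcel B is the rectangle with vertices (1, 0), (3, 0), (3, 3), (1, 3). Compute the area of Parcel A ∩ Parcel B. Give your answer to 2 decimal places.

6.00

|Parcel A∩Parcel B|: x∈[1,3], y∈[0,3] → 2·3 = 6.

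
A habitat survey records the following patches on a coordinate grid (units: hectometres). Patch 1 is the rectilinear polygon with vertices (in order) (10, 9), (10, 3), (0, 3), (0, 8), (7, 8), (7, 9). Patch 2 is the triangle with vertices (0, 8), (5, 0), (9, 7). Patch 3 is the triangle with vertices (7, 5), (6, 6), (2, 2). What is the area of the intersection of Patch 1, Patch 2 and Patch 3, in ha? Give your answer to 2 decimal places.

The intersection is the polygon with vertices (3.077,3.077), (6,6), (7,5), (3.667,3), (3.125,3).
By the shoelace formula its area is 3.66.

3.66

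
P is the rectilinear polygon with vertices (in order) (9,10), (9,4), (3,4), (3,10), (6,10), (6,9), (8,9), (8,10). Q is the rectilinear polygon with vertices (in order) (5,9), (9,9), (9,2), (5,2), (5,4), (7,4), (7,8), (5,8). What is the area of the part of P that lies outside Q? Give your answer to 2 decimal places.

22.00

|P| = 34, |P∩Q| = 12.
|P ∖ Q| = |P| − |P∩Q| = 34 − 12 = 22.00.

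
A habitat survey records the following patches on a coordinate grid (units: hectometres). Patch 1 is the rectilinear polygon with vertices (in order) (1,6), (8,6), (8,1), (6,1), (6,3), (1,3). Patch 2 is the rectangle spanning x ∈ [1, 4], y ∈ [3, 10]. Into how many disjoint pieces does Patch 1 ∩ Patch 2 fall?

1

Patch 1 ∩ Patch 2 is a single connected region.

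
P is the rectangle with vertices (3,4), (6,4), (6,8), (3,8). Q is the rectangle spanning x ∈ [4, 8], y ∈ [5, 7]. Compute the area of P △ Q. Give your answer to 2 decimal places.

|P∩Q|: x∈[4,6], y∈[5,7] → 2·2 = 4.
|P △ Q| = |P| + |Q| − 2·|P∩Q| = 12 + 8 − 8 = 12.00.

12.00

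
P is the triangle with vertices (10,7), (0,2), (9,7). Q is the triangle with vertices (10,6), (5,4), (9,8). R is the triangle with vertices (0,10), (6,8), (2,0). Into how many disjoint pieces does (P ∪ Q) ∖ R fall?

2

(P ∪ Q) ∖ R splits into 2 disjoint pieces (area 6.7135, area 0.0582).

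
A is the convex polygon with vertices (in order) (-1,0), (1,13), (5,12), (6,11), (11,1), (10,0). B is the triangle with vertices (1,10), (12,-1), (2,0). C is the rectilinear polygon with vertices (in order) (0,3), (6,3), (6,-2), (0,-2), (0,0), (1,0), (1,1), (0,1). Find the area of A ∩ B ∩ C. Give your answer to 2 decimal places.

The intersection is the polygon with vertices (2,0), (1.7,3), (6,3), (6,0).
By the shoelace formula its area is 12.45.

12.45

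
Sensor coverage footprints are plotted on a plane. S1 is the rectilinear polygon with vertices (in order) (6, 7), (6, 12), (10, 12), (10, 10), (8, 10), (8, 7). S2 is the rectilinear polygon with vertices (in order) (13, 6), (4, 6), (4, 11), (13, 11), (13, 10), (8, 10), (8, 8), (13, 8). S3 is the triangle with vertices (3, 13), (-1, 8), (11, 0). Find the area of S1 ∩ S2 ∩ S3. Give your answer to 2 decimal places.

0.39

The intersection is the polygon with vertices (6,7), (6,8.125), (6.692,7).
By the shoelace formula its area is 0.39.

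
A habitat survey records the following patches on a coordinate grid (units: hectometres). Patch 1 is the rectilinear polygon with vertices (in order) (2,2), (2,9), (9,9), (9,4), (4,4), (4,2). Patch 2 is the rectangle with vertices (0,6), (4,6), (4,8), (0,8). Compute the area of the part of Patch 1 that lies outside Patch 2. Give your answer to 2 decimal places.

35.00

|Patch 1| = 39, |Patch 1∩Patch 2| = 4.
|Patch 1 ∖ Patch 2| = |Patch 1| − |Patch 1∩Patch 2| = 39 − 4 = 35.00.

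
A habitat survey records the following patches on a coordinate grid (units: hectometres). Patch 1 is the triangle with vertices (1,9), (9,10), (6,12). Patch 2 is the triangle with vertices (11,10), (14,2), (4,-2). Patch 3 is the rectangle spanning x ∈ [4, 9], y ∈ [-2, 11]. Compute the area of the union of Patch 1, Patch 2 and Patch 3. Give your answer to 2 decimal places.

By inclusion–exclusion:
Individual areas: |Patch 1| = 9.5, |Patch 2| = 46, |Patch 3| = 65.
|Patch 1∩Patch 2| = 0.
|Patch 1∩Patch 3| = 5.7792.
|Patch 2∩Patch 3| = 16.4286.
|Patch 1∩Patch 2∩Patch 3| = 0.
|Patch 1 ∪ Patch 2 ∪ Patch 3| = 120.5 − 22.2077 + 0 = 98.29.

98.29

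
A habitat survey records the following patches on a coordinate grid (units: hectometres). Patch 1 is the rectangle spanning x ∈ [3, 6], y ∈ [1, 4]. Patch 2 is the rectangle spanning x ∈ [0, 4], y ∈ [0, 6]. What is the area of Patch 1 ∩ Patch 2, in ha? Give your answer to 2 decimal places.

3.00

|Patch 1∩Patch 2|: x∈[3,4], y∈[1,4] → 1·3 = 3.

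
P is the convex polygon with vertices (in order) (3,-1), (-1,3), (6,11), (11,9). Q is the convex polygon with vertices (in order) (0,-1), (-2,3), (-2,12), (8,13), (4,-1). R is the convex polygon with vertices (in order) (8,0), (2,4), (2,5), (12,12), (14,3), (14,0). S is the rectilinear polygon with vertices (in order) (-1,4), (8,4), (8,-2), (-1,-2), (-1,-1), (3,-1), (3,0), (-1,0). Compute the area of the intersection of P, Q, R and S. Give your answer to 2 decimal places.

3.29

The intersection is the polygon with vertices (2,4), (5.429,4), (4.88,2.08).
By the shoelace formula its area is 3.29.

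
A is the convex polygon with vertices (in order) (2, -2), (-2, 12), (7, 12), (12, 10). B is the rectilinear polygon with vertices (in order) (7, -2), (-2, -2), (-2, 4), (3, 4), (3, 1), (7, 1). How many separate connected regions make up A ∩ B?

1

A ∩ B is a single connected region.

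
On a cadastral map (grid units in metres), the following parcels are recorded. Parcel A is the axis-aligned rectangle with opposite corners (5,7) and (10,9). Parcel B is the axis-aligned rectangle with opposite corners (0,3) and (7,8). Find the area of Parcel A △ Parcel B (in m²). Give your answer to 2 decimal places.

|Parcel A∩Parcel B|: x∈[5,7], y∈[7,8] → 2·1 = 2.
|Parcel A △ Parcel B| = |Parcel A| + |Parcel B| − 2·|Parcel A∩Parcel B| = 10 + 35 − 4 = 41.00.

41.00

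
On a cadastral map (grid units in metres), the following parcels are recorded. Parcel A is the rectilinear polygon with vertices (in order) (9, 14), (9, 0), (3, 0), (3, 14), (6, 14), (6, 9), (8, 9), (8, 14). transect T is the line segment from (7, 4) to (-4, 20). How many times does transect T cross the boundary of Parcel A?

1

The segment meets the boundary at (3,9.818).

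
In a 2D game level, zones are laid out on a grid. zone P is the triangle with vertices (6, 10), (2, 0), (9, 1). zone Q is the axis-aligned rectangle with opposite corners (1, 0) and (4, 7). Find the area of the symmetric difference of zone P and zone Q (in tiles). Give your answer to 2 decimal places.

|zone P| = 33, |zone Q| = 21, |zone P∩zone Q| = 4.7143.
|zone P △ zone Q| = |zone P| + |zone Q| − 2·|zone P∩zone Q| = 33 + 21 − 9.4286 = 44.57.

44.57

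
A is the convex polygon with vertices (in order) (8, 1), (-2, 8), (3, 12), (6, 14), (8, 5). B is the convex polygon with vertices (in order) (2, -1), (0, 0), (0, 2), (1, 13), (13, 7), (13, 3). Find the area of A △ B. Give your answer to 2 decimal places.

|A| = 63, |B| = 117.5, |A∩B| = 51.2761.
|A △ B| = |A| + |B| − 2·|A∩B| = 63 + 117.5 − 102.5522 = 77.95.

77.95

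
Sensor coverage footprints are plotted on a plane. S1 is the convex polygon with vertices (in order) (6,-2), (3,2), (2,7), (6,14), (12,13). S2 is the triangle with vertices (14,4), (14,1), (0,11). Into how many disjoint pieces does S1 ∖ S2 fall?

2

S1 ∖ S2 splits into 2 disjoint pieces (area 38.5425, area 39.3333).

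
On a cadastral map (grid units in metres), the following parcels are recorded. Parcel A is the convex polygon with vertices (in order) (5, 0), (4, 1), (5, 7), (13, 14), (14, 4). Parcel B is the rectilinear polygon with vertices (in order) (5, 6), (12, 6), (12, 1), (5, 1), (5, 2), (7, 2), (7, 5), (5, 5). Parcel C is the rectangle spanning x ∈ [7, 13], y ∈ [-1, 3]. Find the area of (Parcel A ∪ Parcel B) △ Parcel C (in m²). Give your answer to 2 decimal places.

87.49

|Parcel A ∪ Parcel B| = 83.5139.
|(Parcel A ∪ Parcel B) ∩ Parcel C| = 10.0139.
|(Parcel A ∪ Parcel B) △ Parcel C| = 83.5139 + 24 − 20.0278 = 87.49.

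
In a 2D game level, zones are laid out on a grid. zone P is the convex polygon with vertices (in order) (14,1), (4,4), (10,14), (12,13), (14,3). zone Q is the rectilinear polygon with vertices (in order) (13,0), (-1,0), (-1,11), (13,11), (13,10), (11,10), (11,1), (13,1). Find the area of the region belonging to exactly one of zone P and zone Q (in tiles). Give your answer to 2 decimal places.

|zone P| = 72, |zone Q| = 136, |zone P∩zone Q| = 43.15.
|zone P △ zone Q| = |zone P| + |zone Q| − 2·|zone P∩zone Q| = 72 + 136 − 86.3 = 121.70.

121.70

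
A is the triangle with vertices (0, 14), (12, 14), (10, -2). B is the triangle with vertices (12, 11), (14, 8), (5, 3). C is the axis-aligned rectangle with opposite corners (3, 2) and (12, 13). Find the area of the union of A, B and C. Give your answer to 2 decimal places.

125.25

By inclusion–exclusion:
Individual areas: |A| = 96, |B| = 18.5, |C| = 99.
|A∩B| = 11.2018.
|A∩C| = 73.8625.
|B∩C| = 14.3889.
|A∩B∩C| = 11.2018.
|A ∪ B ∪ C| = 213.5 − 99.4532 + 11.2018 = 125.25.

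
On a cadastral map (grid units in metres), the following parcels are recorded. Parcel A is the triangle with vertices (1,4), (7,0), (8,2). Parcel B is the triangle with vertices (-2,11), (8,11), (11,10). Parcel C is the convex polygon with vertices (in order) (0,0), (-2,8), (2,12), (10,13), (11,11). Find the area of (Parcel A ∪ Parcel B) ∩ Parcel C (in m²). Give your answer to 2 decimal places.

|Parcel A ∪ Parcel B| = 13.
|(Parcel A ∪ Parcel B) ∩ Parcel C| = 5.39.

5.39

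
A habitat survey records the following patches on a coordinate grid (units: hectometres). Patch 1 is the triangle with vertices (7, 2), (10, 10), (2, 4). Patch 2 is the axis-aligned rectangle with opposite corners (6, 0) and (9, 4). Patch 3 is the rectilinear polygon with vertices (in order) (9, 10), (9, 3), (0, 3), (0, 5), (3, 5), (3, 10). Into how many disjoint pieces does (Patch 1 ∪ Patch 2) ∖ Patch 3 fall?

2

(Patch 1 ∪ Patch 2) ∖ Patch 3 splits into 2 disjoint pieces (area 0.9583, area 9.45).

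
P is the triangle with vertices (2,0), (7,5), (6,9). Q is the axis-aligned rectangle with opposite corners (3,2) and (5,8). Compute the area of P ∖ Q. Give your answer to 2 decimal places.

|P| = 12.5, |P∩Q| = 4.5.
|P ∖ Q| = |P| − |P∩Q| = 12.5 − 4.5 = 8.00.

8.00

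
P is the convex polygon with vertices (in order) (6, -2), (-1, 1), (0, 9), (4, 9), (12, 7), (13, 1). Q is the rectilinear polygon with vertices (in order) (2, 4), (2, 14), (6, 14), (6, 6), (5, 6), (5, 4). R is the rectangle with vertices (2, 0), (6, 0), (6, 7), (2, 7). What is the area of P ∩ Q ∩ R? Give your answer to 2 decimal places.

The intersection is the polygon with vertices (6,6), (5,6), (5,4), (2,4), (2,7), (6,7).
By the shoelace formula its area is 10.00.

10.00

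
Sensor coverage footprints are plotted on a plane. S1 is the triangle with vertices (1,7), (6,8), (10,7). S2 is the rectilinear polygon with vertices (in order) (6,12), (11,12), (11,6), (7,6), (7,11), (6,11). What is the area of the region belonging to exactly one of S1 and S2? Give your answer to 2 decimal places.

27.25

|S1| = 4.5, |S2| = 25, |S1∩S2| = 1.125.
|S1 △ S2| = |S1| + |S2| − 2·|S1∩S2| = 4.5 + 25 − 2.25 = 27.25.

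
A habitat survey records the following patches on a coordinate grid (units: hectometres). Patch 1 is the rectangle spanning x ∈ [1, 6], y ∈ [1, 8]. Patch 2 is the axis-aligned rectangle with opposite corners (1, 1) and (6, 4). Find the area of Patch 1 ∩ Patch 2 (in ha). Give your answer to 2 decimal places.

|Patch 1∩Patch 2|: x∈[1,6], y∈[1,4] → 5·3 = 15.

15.00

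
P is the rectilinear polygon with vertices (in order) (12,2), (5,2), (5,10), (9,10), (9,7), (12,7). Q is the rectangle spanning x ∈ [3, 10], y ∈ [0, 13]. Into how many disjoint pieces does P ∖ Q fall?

1

P ∖ Q is a single connected region.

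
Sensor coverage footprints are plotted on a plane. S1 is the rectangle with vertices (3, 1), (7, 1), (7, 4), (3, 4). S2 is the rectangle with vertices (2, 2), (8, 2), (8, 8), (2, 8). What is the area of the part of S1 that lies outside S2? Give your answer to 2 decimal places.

4.00

|S1∩S2|: x∈[3,7], y∈[2,4] → 4·2 = 8.
|S1| = 12.
|S1 ∖ S2| = |S1| − |S1∩S2| = 12 − 8 = 4.00.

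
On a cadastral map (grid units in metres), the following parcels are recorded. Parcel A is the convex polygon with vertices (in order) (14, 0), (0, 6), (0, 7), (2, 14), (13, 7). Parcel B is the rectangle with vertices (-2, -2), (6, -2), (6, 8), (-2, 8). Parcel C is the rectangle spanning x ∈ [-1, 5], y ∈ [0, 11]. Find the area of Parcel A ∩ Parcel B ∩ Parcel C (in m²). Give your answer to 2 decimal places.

The intersection is the polygon with vertices (0,7), (0.286,8), (5,8), (5,3.857), (0,6).
By the shoelace formula its area is 15.21.

15.21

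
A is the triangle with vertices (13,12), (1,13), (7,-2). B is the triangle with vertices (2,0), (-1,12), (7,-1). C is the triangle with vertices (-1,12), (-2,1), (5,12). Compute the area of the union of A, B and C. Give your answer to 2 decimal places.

By inclusion–exclusion:
Individual areas: |A| = 87, |B| = 28.5, |C| = 33.
|A∩B| = 0.354.
|A∩C| = 6.2526.
|B∩C| = 5.9278.
|A∩B∩C| = 0.
|A ∪ B ∪ C| = 148.5 − 12.5345 + 0 = 135.97.

135.97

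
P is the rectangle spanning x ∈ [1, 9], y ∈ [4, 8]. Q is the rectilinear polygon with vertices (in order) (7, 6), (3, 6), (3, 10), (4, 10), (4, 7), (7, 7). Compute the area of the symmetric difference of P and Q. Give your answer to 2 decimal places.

29.00

|P| = 32, |Q| = 7, |P∩Q| = 5.
|P △ Q| = |P| + |Q| − 2·|P∩Q| = 32 + 7 − 10 = 29.00.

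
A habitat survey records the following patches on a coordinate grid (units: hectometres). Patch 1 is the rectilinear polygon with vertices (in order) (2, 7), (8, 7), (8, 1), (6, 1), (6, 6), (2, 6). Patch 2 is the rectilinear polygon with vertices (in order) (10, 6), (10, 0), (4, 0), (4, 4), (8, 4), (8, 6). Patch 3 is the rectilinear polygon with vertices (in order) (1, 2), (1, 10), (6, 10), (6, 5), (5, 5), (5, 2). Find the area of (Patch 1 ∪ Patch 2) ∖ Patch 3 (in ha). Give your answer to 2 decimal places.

32.00

|Patch 1 ∪ Patch 2| = 38.
|(Patch 1 ∪ Patch 2) ∩ Patch 3| = 6.
|(Patch 1 ∪ Patch 2) ∖ Patch 3| = 38 − 6 = 32.00.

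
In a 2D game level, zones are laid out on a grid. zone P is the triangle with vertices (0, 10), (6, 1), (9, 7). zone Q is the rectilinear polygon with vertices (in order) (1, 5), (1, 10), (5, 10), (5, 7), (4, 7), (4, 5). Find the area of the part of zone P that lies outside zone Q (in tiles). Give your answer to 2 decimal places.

21.58

|zone P| = 31.5, |zone P∩zone Q| = 9.9167.
|zone P ∖ zone Q| = |zone P| − |zone P∩zone Q| = 31.5 − 9.9167 = 21.58.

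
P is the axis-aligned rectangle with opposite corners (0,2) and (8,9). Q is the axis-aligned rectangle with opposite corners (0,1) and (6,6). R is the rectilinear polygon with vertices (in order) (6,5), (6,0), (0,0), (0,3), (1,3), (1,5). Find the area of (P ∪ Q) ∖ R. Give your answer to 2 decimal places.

|P ∪ Q| = 62.
|(P ∪ Q) ∩ R| = 22.
|(P ∪ Q) ∖ R| = 62 − 22 = 40.00.

40.00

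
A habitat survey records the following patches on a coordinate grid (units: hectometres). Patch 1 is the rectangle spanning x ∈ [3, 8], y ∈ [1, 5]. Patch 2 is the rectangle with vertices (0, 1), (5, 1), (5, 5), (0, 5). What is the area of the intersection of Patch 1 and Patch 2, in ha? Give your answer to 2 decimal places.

|Patch 1∩Patch 2|: x∈[3,5], y∈[1,5] → 2·4 = 8.

8.00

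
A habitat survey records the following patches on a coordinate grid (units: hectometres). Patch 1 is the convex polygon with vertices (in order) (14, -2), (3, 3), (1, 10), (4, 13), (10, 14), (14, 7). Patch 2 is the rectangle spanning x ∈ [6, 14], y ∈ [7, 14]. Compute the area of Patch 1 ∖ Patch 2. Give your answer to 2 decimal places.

|Patch 1| = 139, |Patch 1∩Patch 2| = 40.6667.
|Patch 1 ∖ Patch 2| = |Patch 1| − |Patch 1∩Patch 2| = 139 − 40.6667 = 98.33.

98.33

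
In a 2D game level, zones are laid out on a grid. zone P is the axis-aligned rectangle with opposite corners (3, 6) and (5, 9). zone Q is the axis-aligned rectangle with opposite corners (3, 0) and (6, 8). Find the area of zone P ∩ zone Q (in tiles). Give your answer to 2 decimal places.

4.00

|zone P∩zone Q|: x∈[3,5], y∈[6,8] → 2·2 = 4.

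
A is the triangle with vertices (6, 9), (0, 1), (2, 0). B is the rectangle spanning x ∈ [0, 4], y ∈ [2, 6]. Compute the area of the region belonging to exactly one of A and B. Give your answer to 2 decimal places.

|A| = 11, |B| = 16, |A∩B| = 5.6111.
|A △ B| = |A| + |B| − 2·|A∩B| = 11 + 16 − 11.2222 = 15.78.

15.78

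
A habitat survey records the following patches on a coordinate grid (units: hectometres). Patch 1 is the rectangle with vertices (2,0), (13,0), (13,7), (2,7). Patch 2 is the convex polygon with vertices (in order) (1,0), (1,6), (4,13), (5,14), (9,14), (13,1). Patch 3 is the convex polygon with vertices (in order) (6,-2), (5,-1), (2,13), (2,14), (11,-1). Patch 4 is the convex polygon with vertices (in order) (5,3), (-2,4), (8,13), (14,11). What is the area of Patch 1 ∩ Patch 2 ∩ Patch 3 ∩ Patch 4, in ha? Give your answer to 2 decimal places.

10.93

The intersection is the polygon with vertices (7.348,5.087), (5,3), (4.116,3.126), (3.286,7), (6.2,7).
By the shoelace formula its area is 10.93.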